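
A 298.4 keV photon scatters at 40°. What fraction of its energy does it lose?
0.1202 (or 12.02%)

Calculate initial and final photon energies:

Initial: E₀ = 298.4 keV → λ₀ = 4.1550 pm
Compton shift: Δλ = 0.5676 pm
Final wavelength: λ' = 4.7226 pm
Final energy: E' = 262.5329 keV

Fractional energy loss:
(E₀ - E')/E₀ = (298.4000 - 262.5329)/298.4000
= 35.8671/298.4000
= 0.1202
= 12.02%

(Intermediate values are shown rounded; full precision is carried through to the final answer.)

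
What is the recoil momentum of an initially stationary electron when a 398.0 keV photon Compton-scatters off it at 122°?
2.7666e-22 kg·m/s

The electron is initially at rest, so by conservation of momentum:
p⃗_e = p⃗₀ − p⃗'  (incident photon momentum minus scattered photon momentum)

Photon momentum magnitudes (p = h/λ = E/c):
λ₀ = hc/E₀ = 3.1152 pm → p₀ = h/λ₀ = 2.1270e-22 kg·m/s
Δλ = λ_C(1 − cos 122°) = 3.7121 pm
λ' = 6.8272 pm → p' = h/λ' = 9.7053e-23 kg·m/s

The scattered photon makes angle θ = 122° with the incident direction, so by the law of cosines:
|p⃗_e|² = p₀² + p'² − 2p₀p'cos θ
|p⃗_e|² = (2.1270e-22)² + (9.7053e-23)² − 2·2.1270e-22·9.7053e-23·cos(122°)
|p⃗_e| = 2.7666e-22 kg·m/s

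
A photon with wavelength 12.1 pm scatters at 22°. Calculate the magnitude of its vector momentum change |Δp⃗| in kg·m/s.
2.0762e-23 kg·m/s

Photon momentum magnitude is p = h/λ.

Initial momentum:
p₀ = h/λ = 6.6261e-34/1.2100e-11 = 5.4761e-23 kg·m/s

After scattering:
λ' = λ + Δλ = 12.1 + 0.1767 = 12.2767 pm
p' = h/λ' = 6.6261e-34/1.2277e-11 = 5.3973e-23 kg·m/s

Momentum is a vector; the scattered photon's direction makes angle θ = 22° with the incident direction. The magnitude of the vector change Δp⃗ = p⃗₀ − p⃗' is found from the law of cosines:
|Δp⃗|² = p₀² + p'² − 2p₀p'cos θ
|Δp⃗|² = (5.4761e-23)² + (5.3973e-23)² − 2·5.4761e-23·5.3973e-23·cos(22°)
|Δp⃗| = 2.0762e-23 kg·m/s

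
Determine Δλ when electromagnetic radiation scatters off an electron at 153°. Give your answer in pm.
4.5882 pm

Using the Compton scattering formula:
Δλ = λ_C(1 - cos θ)

where λ_C = h/(m_e·c) ≈ 2.4263 pm is the Compton wavelength of an electron.

For θ = 153°:
cos(153°) = -0.8910
1 - cos(153°) = 1.8910

Δλ = 2.4263 × 1.8910
Δλ = 4.5882 pm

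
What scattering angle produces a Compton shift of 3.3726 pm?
112.96°

From the Compton formula Δλ = λ_C(1 - cos θ), we can solve for θ:

cos θ = 1 - Δλ/λ_C

Given:
- Δλ = 3.3726 pm
- λ_C = h/(m_e·c) ≈ 2.42631024 pm

cos θ = 1 - 3.3726/2.42631024
cos θ = 1 - 1.390012
cos θ = -0.390012

θ = arccos(-0.390012)
θ = 112.96°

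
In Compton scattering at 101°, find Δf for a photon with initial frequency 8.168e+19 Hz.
3.598e+19 Hz (decrease)

Convert frequency to wavelength (c = 299792458 m/s):
λ₀ = c/f₀ = 299792458/8.168e+19 = 3.6703288e-12 m = 3.6703 pm

Calculate Compton shift:
Δλ = λ_C(1 - cos(101°)) = 2.8893 pm

Final wavelength:
λ' = λ₀ + Δλ = 3.6703 + 2.8893 = 6.5596 pm

Final frequency:
f' = c/λ' = 299792458/6.5596009e-12 = 4.5702850e+19 Hz

Frequency shift (decrease):
Δf = f₀ - f' = 8.168e+19 - 4.5702850e+19 = 3.598e+19 Hz

(Intermediate values are shown rounded; full precision is carried through to the final answer.)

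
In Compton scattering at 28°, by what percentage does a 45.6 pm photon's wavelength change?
0.6228%

Calculate the Compton shift:
Δλ = λ_C(1 - cos(28°))
Δλ = 2.4263 × (1 - cos(28°))
Δλ = 2.4263 × 0.1171
Δλ = 0.2840 pm

Percentage change:
(Δλ/λ₀) × 100 = (0.2840/45.6) × 100
= 0.6228%

(Intermediate values are shown rounded; full precision is carried through to the final answer.)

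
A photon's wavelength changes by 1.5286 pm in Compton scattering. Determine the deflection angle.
68.29°

From the Compton formula Δλ = λ_C(1 - cos θ), we can solve for θ:

cos θ = 1 - Δλ/λ_C

Given:
- Δλ = 1.5286 pm
- λ_C = h/(m_e·c) ≈ 2.42631024 pm

cos θ = 1 - 1.5286/2.42631024
cos θ = 1 - 0.630010
cos θ = 0.369990

θ = arccos(0.369990)
θ = 68.29°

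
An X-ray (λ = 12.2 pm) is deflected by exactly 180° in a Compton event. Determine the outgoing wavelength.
17.0526 pm

Using the Compton formula: λ' = λ + λ_C(1 − cos θ)

For θ = 180°, cos θ = -1 (exact) = -1.0000, so:
1 − cos 180° = 1 − (-1) = 2.0000

Δλ = λ_C × 2.0000 = 2.4263 × 2.0000 = 4.8526 pm

λ' = 12.2 + 4.8526 = 17.0526 pm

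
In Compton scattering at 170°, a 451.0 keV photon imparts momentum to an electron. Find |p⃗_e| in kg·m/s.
3.2764e-22 kg·m/s

The electron is initially at rest, so by conservation of momentum:
p⃗_e = p⃗₀ − p⃗'  (incident photon momentum minus scattered photon momentum)

Photon momentum magnitudes (p = h/λ = E/c):
λ₀ = hc/E₀ = 2.7491 pm → p₀ = h/λ₀ = 2.4103e-22 kg·m/s
Δλ = λ_C(1 − cos 170°) = 4.8158 pm
λ' = 7.5649 pm → p' = h/λ' = 8.7590e-23 kg·m/s

The scattered photon makes angle θ = 170° with the incident direction, so by the law of cosines:
|p⃗_e|² = p₀² + p'² − 2p₀p'cos θ
|p⃗_e|² = (2.4103e-22)² + (8.7590e-23)² − 2·2.4103e-22·8.7590e-23·cos(170°)
|p⃗_e| = 3.2764e-22 kg·m/s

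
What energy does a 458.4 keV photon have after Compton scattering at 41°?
375.7248 keV

First convert energy to wavelength:
λ = hc/E, with hc ≈ 1239.842 keV·pm (i.e. 1239.842 eV·nm)

For E = 458.4 keV = 458400 eV:
λ = 1239.842 keV·pm / 458.4 keV
λ = 2.7047 pm

Calculate the Compton shift:
Δλ = λ_C(1 - cos(41°)) = 2.4263 × 0.2453
Δλ = 0.5952 pm

Final wavelength:
λ' = 2.7047 + 0.5952 = 3.2999 pm

Final energy:
E' = hc/λ' = 1239.842 / 3.2999 = 375.7248 keV

(Intermediate values are shown rounded; full precision is carried through to the final answer.)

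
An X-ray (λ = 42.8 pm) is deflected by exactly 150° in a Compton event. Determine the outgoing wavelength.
47.3276 pm

Using the Compton formula: λ' = λ + λ_C(1 − cos θ)

For θ = 150°, cos θ = -√3/2 (exact) ≈ -0.8660, so:
1 − cos 150° = 1 − (-√3/2) ≈ 1.8660

Δλ = λ_C × 1.8660 = 2.4263 × 1.8660 = 4.5276 pm

λ' = 42.8 + 4.5276 = 47.3276 pm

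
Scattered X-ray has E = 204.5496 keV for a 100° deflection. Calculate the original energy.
385.7998 keV

Convert final energy to wavelength (hc ≈ 1239.842 keV·pm):
λ' = hc/E' = 1239.842 / 204.5496 = 6.0613 pm

Calculate the Compton shift:
Δλ = λ_C(1 - cos(100°))
Δλ = 2.4263 × (1 - cos(100°))
Δλ = 2.8476 pm

Initial wavelength:
λ = λ' - Δλ = 6.0613 - 2.8476 = 3.2137 pm

Initial energy:
E = hc/λ = 1239.842 / 3.2137 = 385.7998 keV

(Intermediate values are shown rounded; full precision is carried through to the final answer.)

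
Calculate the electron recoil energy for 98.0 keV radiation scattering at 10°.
0.2847 keV

By energy conservation: K_e = E_initial - E_final

First find the scattered photon energy:
Initial wavelength: λ = hc/E = 12.6514 pm
Compton shift: Δλ = λ_C(1 - cos(10°)) = 0.0369 pm
Final wavelength: λ' = 12.6514 + 0.0369 = 12.6883 pm
Final photon energy: E' = hc/λ' = 97.7153 keV

Electron kinetic energy:
K_e = E - E' = 98.0000 - 97.7153 = 0.2847 keV

(Intermediate values are shown rounded; full precision is carried through to the final answer.)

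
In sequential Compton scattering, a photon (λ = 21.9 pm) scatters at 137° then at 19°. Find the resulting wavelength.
26.2330 pm

Apply Compton shift twice:

First scattering at θ₁ = 137°:
Δλ₁ = λ_C(1 - cos(137°))
Δλ₁ = 2.4263 × 1.7314
Δλ₁ = 4.2008 pm

After first scattering:
λ₁ = 21.9 + 4.2008 = 26.1008 pm

Second scattering at θ₂ = 19°:
Δλ₂ = λ_C(1 - cos(19°))
Δλ₂ = 2.4263 × 0.0545
Δλ₂ = 0.1322 pm

Final wavelength:
λ₂ = 26.1008 + 0.1322 = 26.2330 pm

Total shift: Δλ_total = 4.2008 + 0.1322 = 4.3330 pm

(Intermediate values are shown rounded; full precision is carried through to the final answer.)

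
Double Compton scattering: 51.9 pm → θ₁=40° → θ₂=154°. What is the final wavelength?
57.0747 pm

Apply Compton shift twice:

First scattering at θ₁ = 40°:
Δλ₁ = λ_C(1 - cos(40°))
Δλ₁ = 2.4263 × 0.2340
Δλ₁ = 0.5676 pm

After first scattering:
λ₁ = 51.9 + 0.5676 = 52.4676 pm

Second scattering at θ₂ = 154°:
Δλ₂ = λ_C(1 - cos(154°))
Δλ₂ = 2.4263 × 1.8988
Δλ₂ = 4.6071 pm

Final wavelength:
λ₂ = 52.4676 + 4.6071 = 57.0747 pm

Total shift: Δλ_total = 0.5676 + 4.6071 = 5.1747 pm

(Intermediate values are shown rounded; full precision is carried through to the final answer.)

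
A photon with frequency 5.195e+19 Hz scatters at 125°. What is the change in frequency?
2.069e+19 Hz (decrease)

Convert frequency to wavelength (c = 299792458 m/s):
λ₀ = c/f₀ = 299792458/5.195e+19 = 5.7707884e-12 m = 5.7708 pm

Calculate Compton shift:
Δλ = λ_C(1 - cos(125°)) = 3.8180 pm

Final wavelength:
λ' = λ₀ + Δλ = 5.7708 + 3.8180 = 9.5888 pm

Final frequency:
f' = c/λ' = 299792458/9.5887730e-12 = 3.1264945e+19 Hz

Frequency shift (decrease):
Δf = f₀ - f' = 5.195e+19 - 3.1264945e+19 = 2.069e+19 Hz

(Intermediate values are shown rounded; full precision is carried through to the final answer.)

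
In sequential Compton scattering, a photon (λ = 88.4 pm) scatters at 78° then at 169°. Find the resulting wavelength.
95.1299 pm

Apply Compton shift twice:

First scattering at θ₁ = 78°:
Δλ₁ = λ_C(1 - cos(78°))
Δλ₁ = 2.4263 × 0.7921
Δλ₁ = 1.9219 pm

After first scattering:
λ₁ = 88.4 + 1.9219 = 90.3219 pm

Second scattering at θ₂ = 169°:
Δλ₂ = λ_C(1 - cos(169°))
Δλ₂ = 2.4263 × 1.9816
Δλ₂ = 4.8080 pm

Final wavelength:
λ₂ = 90.3219 + 4.8080 = 95.1299 pm

Total shift: Δλ_total = 1.9219 + 4.8080 = 6.7299 pm

(Intermediate values are shown rounded; full precision is carried through to the final answer.)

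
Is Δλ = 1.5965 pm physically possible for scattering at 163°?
No, inconsistent

Calculate the expected shift for θ = 163°:

Δλ_expected = λ_C(1 - cos(163°))
Δλ_expected = 2.4263 × (1 - cos(163°))
Δλ_expected = 2.4263 × 1.9563
Δλ_expected = 4.7466 pm

Given shift: 1.5965 pm
Expected shift: 4.7466 pm
Difference: 3.1501 pm

The values do not match. The given shift corresponds to θ ≈ 70.0°, not 163°.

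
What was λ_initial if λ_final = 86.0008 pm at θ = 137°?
81.8000 pm

From λ' = λ + Δλ, we have λ = λ' - Δλ

First calculate the Compton shift:
Δλ = λ_C(1 - cos θ)
Δλ = 2.4263 × (1 - cos(137°))
Δλ = 2.4263 × 1.7314
Δλ = 4.2008 pm

Initial wavelength:
λ = λ' - Δλ
λ = 86.0008 - 4.2008
λ = 81.8000 pm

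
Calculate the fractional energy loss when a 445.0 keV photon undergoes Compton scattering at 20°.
0.0499 (or 4.99%)

Calculate initial and final photon energies:

Initial: E₀ = 445.0 keV → λ₀ = 2.7862 pm
Compton shift: Δλ = 0.1463 pm
Final wavelength: λ' = 2.9325 pm
Final energy: E' = 422.7955 keV

Fractional energy loss:
(E₀ - E')/E₀ = (445.0000 - 422.7955)/445.0000
= 22.2045/445.0000
= 0.0499
= 4.99%

(Intermediate values are shown rounded; full precision is carried through to the final answer.)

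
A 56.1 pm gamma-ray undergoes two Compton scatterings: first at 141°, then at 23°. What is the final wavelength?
60.6048 pm

Apply Compton shift twice:

First scattering at θ₁ = 141°:
Δλ₁ = λ_C(1 - cos(141°))
Δλ₁ = 2.4263 × 1.7771
Δλ₁ = 4.3119 pm

After first scattering:
λ₁ = 56.1 + 4.3119 = 60.4119 pm

Second scattering at θ₂ = 23°:
Δλ₂ = λ_C(1 - cos(23°))
Δλ₂ = 2.4263 × 0.0795
Δλ₂ = 0.1929 pm

Final wavelength:
λ₂ = 60.4119 + 0.1929 = 60.6048 pm

Total shift: Δλ_total = 4.3119 + 0.1929 = 4.5048 pm

(Intermediate values are shown rounded; full precision is carried through to the final answer.)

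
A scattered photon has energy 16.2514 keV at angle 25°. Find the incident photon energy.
16.3000 keV

Convert final energy to wavelength (hc ≈ 1239.842 keV·pm):
λ' = hc/E' = 1239.842 / 16.2514 = 76.2914 pm

Calculate the Compton shift:
Δλ = λ_C(1 - cos(25°))
Δλ = 2.4263 × (1 - cos(25°))
Δλ = 0.2273 pm

Initial wavelength:
λ = λ' - Δλ = 76.2914 - 0.2273 = 76.0641 pm

Initial energy:
E = hc/λ = 1239.842 / 76.0641 = 16.3000 keV

(Intermediate values are shown rounded; full precision is carried through to the final answer.)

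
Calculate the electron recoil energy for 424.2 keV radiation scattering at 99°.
207.7715 keV

By energy conservation: K_e = E_initial - E_final

First find the scattered photon energy:
Initial wavelength: λ = hc/E = 2.9228 pm
Compton shift: Δλ = λ_C(1 - cos(99°)) = 2.8059 pm
Final wavelength: λ' = 2.9228 + 2.8059 = 5.7286 pm
Final photon energy: E' = hc/λ' = 216.4285 keV

Electron kinetic energy:
K_e = E - E' = 424.2000 - 216.4285 = 207.7715 keV

(Intermediate values are shown rounded; full precision is carried through to the final answer.)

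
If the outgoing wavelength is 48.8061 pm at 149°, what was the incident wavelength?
44.3000 pm

From λ' = λ + Δλ, we have λ = λ' - Δλ

First calculate the Compton shift:
Δλ = λ_C(1 - cos θ)
Δλ = 2.4263 × (1 - cos(149°))
Δλ = 2.4263 × 1.8572
Δλ = 4.5061 pm

Initial wavelength:
λ = λ' - Δλ
λ = 48.8061 - 4.5061
λ = 44.3000 pm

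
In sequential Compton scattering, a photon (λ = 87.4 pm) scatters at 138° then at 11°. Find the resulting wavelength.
91.6740 pm

Apply Compton shift twice:

First scattering at θ₁ = 138°:
Δλ₁ = λ_C(1 - cos(138°))
Δλ₁ = 2.4263 × 1.7431
Δλ₁ = 4.2294 pm

After first scattering:
λ₁ = 87.4 + 4.2294 = 91.6294 pm

Second scattering at θ₂ = 11°:
Δλ₂ = λ_C(1 - cos(11°))
Δλ₂ = 2.4263 × 0.0184
Δλ₂ = 0.0446 pm

Final wavelength:
λ₂ = 91.6294 + 0.0446 = 91.6740 pm

Total shift: Δλ_total = 4.2294 + 0.0446 = 4.2740 pm

(Intermediate values are shown rounded; full precision is carried through to the final answer.)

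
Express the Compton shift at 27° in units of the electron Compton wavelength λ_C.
0.1090 λ_C

The Compton shift formula is:
Δλ = λ_C(1 - cos θ)

Dividing both sides by λ_C:
Δλ/λ_C = 1 - cos θ

For θ = 27°:
Δλ/λ_C = 1 - cos(27°)
Δλ/λ_C = 1 - 0.8910
Δλ/λ_C = 0.1090

This means the shift is 0.1090 × λ_C = 0.2645 pm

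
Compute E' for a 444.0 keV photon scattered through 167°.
163.5056 keV

First convert energy to wavelength:
λ = hc/E, with hc ≈ 1239.842 keV·pm (i.e. 1239.842 eV·nm)

For E = 444.0 keV = 444000 eV:
λ = 1239.842 keV·pm / 444.0 keV
λ = 2.7924 pm

Calculate the Compton shift:
Δλ = λ_C(1 - cos(167°)) = 2.4263 × 1.9744
Δλ = 4.7904 pm

Final wavelength:
λ' = 2.7924 + 4.7904 = 7.5829 pm

Final energy:
E' = hc/λ' = 1239.842 / 7.5829 = 163.5056 keV

(Intermediate values are shown rounded; full precision is carried through to the final answer.)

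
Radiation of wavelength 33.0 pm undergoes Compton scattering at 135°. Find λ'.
37.1420 pm

Using the Compton formula: λ' = λ + λ_C(1 − cos θ)

For θ = 135°, cos θ = -√2/2 (exact) ≈ -0.7071, so:
1 − cos 135° = 1 − (-√2/2) ≈ 1.7071

Δλ = λ_C × 1.7071 = 2.4263 × 1.7071 = 4.1420 pm

λ' = 33.0 + 4.1420 = 37.1420 pm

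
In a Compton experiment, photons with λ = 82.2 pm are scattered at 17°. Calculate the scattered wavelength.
82.3060 pm

Using the Compton scattering formula:
λ' = λ + Δλ = λ + λ_C(1 - cos θ)

Given:
- Initial wavelength λ = 82.2 pm
- Scattering angle θ = 17°
- Compton wavelength λ_C ≈ 2.4263 pm

Calculate the shift:
Δλ = 2.4263 × (1 - cos(17°))
Δλ = 2.4263 × 0.0437
Δλ = 0.1060 pm

Final wavelength:
λ' = 82.2 + 0.1060 = 82.3060 pm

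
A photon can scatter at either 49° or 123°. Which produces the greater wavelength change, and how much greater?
123° produces the larger shift by a factor of 4.491

Calculate both shifts using Δλ = λ_C(1 - cos θ):

For θ₁ = 49°:
Δλ₁ = 2.4263 × (1 - cos(49°))
Δλ₁ = 2.4263 × 0.3439
Δλ₁ = 0.8345 pm

For θ₂ = 123°:
Δλ₂ = 2.4263 × (1 - cos(123°))
Δλ₂ = 2.4263 × 1.5446
Δλ₂ = 3.7478 pm

The 123° angle produces the larger shift.
Ratio: 3.7478/0.8345 = 4.491

(Intermediate values are shown rounded; full precision is carried through to the final answer.)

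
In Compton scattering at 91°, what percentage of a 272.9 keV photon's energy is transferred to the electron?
0.3521 (or 35.21%)

Calculate initial and final photon energies:

Initial: E₀ = 272.9 keV → λ₀ = 4.5432 pm
Compton shift: Δλ = 2.4687 pm
Final wavelength: λ' = 7.0119 pm
Final energy: E' = 176.8206 keV

Fractional energy loss:
(E₀ - E')/E₀ = (272.9000 - 176.8206)/272.9000
= 96.0794/272.9000
= 0.3521
= 35.21%

(Intermediate values are shown rounded; full precision is carried through to the final answer.)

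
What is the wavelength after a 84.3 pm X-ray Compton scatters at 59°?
85.4767 pm

Using the Compton scattering formula:
λ' = λ + Δλ = λ + λ_C(1 - cos θ)

Given:
- Initial wavelength λ = 84.3 pm
- Scattering angle θ = 59°
- Compton wavelength λ_C ≈ 2.4263 pm

Calculate the shift:
Δλ = 2.4263 × (1 - cos(59°))
Δλ = 2.4263 × 0.4850
Δλ = 1.1767 pm

Final wavelength:
λ' = 84.3 + 1.1767 = 85.4767 pm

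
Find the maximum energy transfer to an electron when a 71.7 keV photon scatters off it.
15.7118 keV

Maximum energy transfer occurs at θ = 180° (backscattering).

Initial photon: E₀ = 71.7 keV → λ₀ = 17.2921 pm

Maximum Compton shift (at 180°):
Δλ_max = 2λ_C = 2 × 2.4263 = 4.8526 pm

Final wavelength:
λ' = 17.2921 + 4.8526 = 22.1447 pm

Minimum photon energy (maximum energy to electron):
E'_min = hc/λ' = 55.9882 keV

Maximum electron kinetic energy:
K_max = E₀ - E'_min = 71.7000 - 55.9882 = 15.7118 keV

(Intermediate values are shown rounded; full precision is carried through to the final answer.)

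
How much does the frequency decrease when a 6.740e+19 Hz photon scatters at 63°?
1.547e+19 Hz (decrease)

Convert frequency to wavelength (c = 299792458 m/s):
λ₀ = c/f₀ = 299792458/6.740e+19 = 4.4479593e-12 m = 4.4480 pm

Calculate Compton shift:
Δλ = λ_C(1 - cos(63°)) = 1.3248 pm

Final wavelength:
λ' = λ₀ + Δλ = 4.4480 + 1.3248 = 5.7727 pm

Final frequency:
f' = c/λ' = 299792458/5.7727478e-12 = 5.1932368e+19 Hz

Frequency shift (decrease):
Δf = f₀ - f' = 6.740e+19 - 5.1932368e+19 = 1.547e+19 Hz

(Intermediate values are shown rounded; full precision is carried through to the final answer.)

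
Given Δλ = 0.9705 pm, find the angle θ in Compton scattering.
53.13°

From the Compton formula Δλ = λ_C(1 - cos θ), we can solve for θ:

cos θ = 1 - Δλ/λ_C

Given:
- Δλ = 0.9705 pm
- λ_C = h/(m_e·c) ≈ 2.42631024 pm

cos θ = 1 - 0.9705/2.42631024
cos θ = 1 - 0.399990
cos θ = 0.600010

θ = arccos(0.600010)
θ = 53.13°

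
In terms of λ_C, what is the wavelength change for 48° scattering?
0.3309 λ_C

The Compton shift formula is:
Δλ = λ_C(1 - cos θ)

Dividing both sides by λ_C:
Δλ/λ_C = 1 - cos θ

For θ = 48°:
Δλ/λ_C = 1 - cos(48°)
Δλ/λ_C = 1 - 0.6691
Δλ/λ_C = 0.3309

This means the shift is 0.3309 × λ_C = 0.8028 pm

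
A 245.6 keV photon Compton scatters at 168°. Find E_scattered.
125.9002 keV

First convert energy to wavelength:
λ = hc/E, with hc ≈ 1239.842 keV·pm (i.e. 1239.842 eV·nm)

For E = 245.6 keV = 245600 eV:
λ = 1239.842 keV·pm / 245.6 keV
λ = 5.0482 pm

Calculate the Compton shift:
Δλ = λ_C(1 - cos(168°)) = 2.4263 × 1.9781
Δλ = 4.7996 pm

Final wavelength:
λ' = 5.0482 + 4.7996 = 9.8478 pm

Final energy:
E' = hc/λ' = 1239.842 / 9.8478 = 125.9002 keV

(Intermediate values are shown rounded; full precision is carried through to the final answer.)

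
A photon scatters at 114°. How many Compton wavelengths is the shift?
1.4067 λ_C

The Compton shift formula is:
Δλ = λ_C(1 - cos θ)

Dividing both sides by λ_C:
Δλ/λ_C = 1 - cos θ

For θ = 114°:
Δλ/λ_C = 1 - cos(114°)
Δλ/λ_C = 1 - -0.4067
Δλ/λ_C = 1.4067

This means the shift is 1.4067 × λ_C = 3.4132 pm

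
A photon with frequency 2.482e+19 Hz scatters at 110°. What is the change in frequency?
5.270e+18 Hz (decrease)

Convert frequency to wavelength (c = 299792458 m/s):
λ₀ = c/f₀ = 299792458/2.482e+19 = 1.2078665e-11 m = 12.0787 pm

Calculate Compton shift:
Δλ = λ_C(1 - cos(110°)) = 3.2562 pm

Final wavelength:
λ' = λ₀ + Δλ = 12.0787 + 3.2562 = 15.3348 pm

Final frequency:
f' = c/λ' = 299792458/1.5334822e-11 = 1.9549784e+19 Hz

Frequency shift (decrease):
Δf = f₀ - f' = 2.482e+19 - 1.9549784e+19 = 5.270e+18 Hz

(Intermediate values are shown rounded; full precision is carried through to the final answer.)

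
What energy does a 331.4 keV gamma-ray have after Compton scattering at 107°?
180.2903 keV

First convert energy to wavelength:
λ = hc/E, with hc ≈ 1239.842 keV·pm (i.e. 1239.842 eV·nm)

For E = 331.4 keV = 331400 eV:
λ = 1239.842 keV·pm / 331.4 keV
λ = 3.7412 pm

Calculate the Compton shift:
Δλ = λ_C(1 - cos(107°)) = 2.4263 × 1.2924
Δλ = 3.1357 pm

Final wavelength:
λ' = 3.7412 + 3.1357 = 6.8769 pm

Final energy:
E' = hc/λ' = 1239.842 / 6.8769 = 180.2903 keV

(Intermediate values are shown rounded; full precision is carried through to the final answer.)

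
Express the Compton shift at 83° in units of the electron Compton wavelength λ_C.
0.8781 λ_C

The Compton shift formula is:
Δλ = λ_C(1 - cos θ)

Dividing both sides by λ_C:
Δλ/λ_C = 1 - cos θ

For θ = 83°:
Δλ/λ_C = 1 - cos(83°)
Δλ/λ_C = 1 - 0.1219
Δλ/λ_C = 0.8781

This means the shift is 0.8781 × λ_C = 2.1306 pm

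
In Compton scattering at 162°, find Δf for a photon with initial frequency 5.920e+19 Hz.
2.860e+19 Hz (decrease)

Convert frequency to wavelength (c = 299792458 m/s):
λ₀ = c/f₀ = 299792458/5.920e+19 = 5.0640618e-12 m = 5.0641 pm

Calculate Compton shift:
Δλ = λ_C(1 - cos(162°)) = 4.7339 pm

Final wavelength:
λ' = λ₀ + Δλ = 5.0641 + 4.7339 = 9.7979 pm

Final frequency:
f' = c/λ' = 299792458/9.7979302e-12 = 3.0597530e+19 Hz

Frequency shift (decrease):
Δf = f₀ - f' = 5.920e+19 - 3.0597530e+19 = 2.860e+19 Hz

(Intermediate values are shown rounded; full precision is carried through to the final answer.)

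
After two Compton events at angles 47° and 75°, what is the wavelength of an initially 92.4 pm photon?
94.9699 pm

Apply Compton shift twice:

First scattering at θ₁ = 47°:
Δλ₁ = λ_C(1 - cos(47°))
Δλ₁ = 2.4263 × 0.3180
Δλ₁ = 0.7716 pm

After first scattering:
λ₁ = 92.4 + 0.7716 = 93.1716 pm

Second scattering at θ₂ = 75°:
Δλ₂ = λ_C(1 - cos(75°))
Δλ₂ = 2.4263 × 0.7412
Δλ₂ = 1.7983 pm

Final wavelength:
λ₂ = 93.1716 + 1.7983 = 94.9699 pm

Total shift: Δλ_total = 0.7716 + 1.7983 = 2.5699 pm

(Intermediate values are shown rounded; full precision is carried through to the final answer.)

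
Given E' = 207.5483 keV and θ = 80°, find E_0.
312.3999 keV

Convert final energy to wavelength (hc ≈ 1239.842 keV·pm):
λ' = hc/E' = 1239.842 / 207.5483 = 5.9738 pm

Calculate the Compton shift:
Δλ = λ_C(1 - cos(80°))
Δλ = 2.4263 × (1 - cos(80°))
Δλ = 2.0050 pm

Initial wavelength:
λ = λ' - Δλ = 5.9738 - 2.0050 = 3.9688 pm

Initial energy:
E = hc/λ = 1239.842 / 3.9688 = 312.3999 keV

(Intermediate values are shown rounded; full precision is carried through to the final answer.)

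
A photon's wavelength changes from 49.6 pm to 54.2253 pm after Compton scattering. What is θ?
155.00°

First find the wavelength shift:
Δλ = λ' - λ = 54.2253 - 49.6 = 4.6253 pm

Using Δλ = λ_C(1 - cos θ), with λ_C = h/(m_e·c) ≈ 2.42631024 pm:
cos θ = 1 - Δλ/λ_C
cos θ = 1 - 4.6253/2.42631024
cos θ = -0.906310

θ = arccos(-0.906310)
θ = 155.00°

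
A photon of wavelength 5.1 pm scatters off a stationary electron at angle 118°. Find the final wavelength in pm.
8.6654 pm

Using the Compton scattering formula:
λ' = λ + Δλ = λ + λ_C(1 - cos θ)

Given:
- Initial wavelength λ = 5.1 pm
- Scattering angle θ = 118°
- Compton wavelength λ_C ≈ 2.4263 pm

Calculate the shift:
Δλ = 2.4263 × (1 - cos(118°))
Δλ = 2.4263 × 1.4695
Δλ = 3.5654 pm

Final wavelength:
λ' = 5.1 + 3.5654 = 8.6654 pm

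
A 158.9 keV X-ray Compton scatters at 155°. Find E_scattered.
99.7624 keV

First convert energy to wavelength:
λ = hc/E, with hc ≈ 1239.842 keV·pm (i.e. 1239.842 eV·nm)

For E = 158.9 keV = 158900 eV:
λ = 1239.842 keV·pm / 158.9 keV
λ = 7.8027 pm

Calculate the Compton shift:
Δλ = λ_C(1 - cos(155°)) = 2.4263 × 1.9063
Δλ = 4.6253 pm

Final wavelength:
λ' = 7.8027 + 4.6253 = 12.4279 pm

Final energy:
E' = hc/λ' = 1239.842 / 12.4279 = 99.7624 keV

(Intermediate values are shown rounded; full precision is carried through to the final answer.)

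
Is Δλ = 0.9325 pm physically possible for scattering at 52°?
Yes, consistent

Calculate the expected shift for θ = 52°:

Δλ_expected = λ_C(1 - cos(52°))
Δλ_expected = 2.4263 × (1 - cos(52°))
Δλ_expected = 2.4263 × 0.3843
Δλ_expected = 0.9325 pm

Given shift: 0.9325 pm
Expected shift: 0.9325 pm
Difference: 0.0000 pm

The values match. This is consistent with Compton scattering at the stated angle.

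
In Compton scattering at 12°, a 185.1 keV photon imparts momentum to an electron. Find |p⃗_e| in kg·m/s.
2.0614e-23 kg·m/s

The electron is initially at rest, so by conservation of momentum:
p⃗_e = p⃗₀ − p⃗'  (incident photon momentum minus scattered photon momentum)

Photon momentum magnitudes (p = h/λ = E/c):
λ₀ = hc/E₀ = 6.6982 pm → p₀ = h/λ₀ = 9.8923e-23 kg·m/s
Δλ = λ_C(1 − cos 12°) = 0.0530 pm
λ' = 6.7512 pm → p' = h/λ' = 9.8146e-23 kg·m/s

The scattered photon makes angle θ = 12° with the incident direction, so by the law of cosines:
|p⃗_e|² = p₀² + p'² − 2p₀p'cos θ
|p⃗_e|² = (9.8923e-23)² + (9.8146e-23)² − 2·9.8923e-23·9.8146e-23·cos(12°)
|p⃗_e| = 2.0614e-23 kg·m/s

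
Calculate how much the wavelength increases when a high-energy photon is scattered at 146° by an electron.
4.4378 pm

Using the Compton scattering formula:
Δλ = λ_C(1 - cos θ)

where λ_C = h/(m_e·c) ≈ 2.4263 pm is the Compton wavelength of an electron.

For θ = 146°:
cos(146°) = -0.8290
1 - cos(146°) = 1.8290

Δλ = 2.4263 × 1.8290
Δλ = 4.4378 pm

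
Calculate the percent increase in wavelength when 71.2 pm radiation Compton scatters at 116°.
4.9016%

Calculate the Compton shift:
Δλ = λ_C(1 - cos(116°))
Δλ = 2.4263 × (1 - cos(116°))
Δλ = 2.4263 × 1.4384
Δλ = 3.4899 pm

Percentage change:
(Δλ/λ₀) × 100 = (3.4899/71.2) × 100
= 4.9016%

(Intermediate values are shown rounded; full precision is carried through to the final answer.)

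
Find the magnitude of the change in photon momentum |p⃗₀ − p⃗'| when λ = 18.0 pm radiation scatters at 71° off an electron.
4.1048e-23 kg·m/s

Photon momentum magnitude is p = h/λ.

Initial momentum:
p₀ = h/λ = 6.6261e-34/1.8000e-11 = 3.6812e-23 kg·m/s

After scattering:
λ' = λ + Δλ = 18.0 + 1.6364 = 19.6364 pm
p' = h/λ' = 6.6261e-34/1.9636e-11 = 3.3744e-23 kg·m/s

Momentum is a vector; the scattered photon's direction makes angle θ = 71° with the incident direction. The magnitude of the vector change Δp⃗ = p⃗₀ − p⃗' is found from the law of cosines:
|Δp⃗|² = p₀² + p'² − 2p₀p'cos θ
|Δp⃗|² = (3.6812e-23)² + (3.3744e-23)² − 2·3.6812e-23·3.3744e-23·cos(71°)
|Δp⃗| = 4.1048e-23 kg·m/s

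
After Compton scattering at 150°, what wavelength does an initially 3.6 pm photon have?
8.1276 pm

Using the Compton formula: λ' = λ + λ_C(1 − cos θ)

For θ = 150°, cos θ = -√3/2 (exact) ≈ -0.8660, so:
1 − cos 150° = 1 − (-√3/2) ≈ 1.8660

Δλ = λ_C × 1.8660 = 2.4263 × 1.8660 = 4.5276 pm

λ' = 3.6 + 4.5276 = 8.1276 pm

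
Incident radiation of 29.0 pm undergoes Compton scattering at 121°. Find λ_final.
32.6760 pm

Using the Compton scattering formula:
λ' = λ + Δλ = λ + λ_C(1 - cos θ)

Given:
- Initial wavelength λ = 29.0 pm
- Scattering angle θ = 121°
- Compton wavelength λ_C ≈ 2.4263 pm

Calculate the shift:
Δλ = 2.4263 × (1 - cos(121°))
Δλ = 2.4263 × 1.5150
Δλ = 3.6760 pm

Final wavelength:
λ' = 29.0 + 3.6760 = 32.6760 pm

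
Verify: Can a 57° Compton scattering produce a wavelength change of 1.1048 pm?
Yes, consistent

Calculate the expected shift for θ = 57°:

Δλ_expected = λ_C(1 - cos(57°))
Δλ_expected = 2.4263 × (1 - cos(57°))
Δλ_expected = 2.4263 × 0.4554
Δλ_expected = 1.1048 pm

Given shift: 1.1048 pm
Expected shift: 1.1048 pm
Difference: 0.0000 pm

The values match. This is consistent with Compton scattering at the stated angle.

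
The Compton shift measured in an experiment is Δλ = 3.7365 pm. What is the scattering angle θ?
122.68°

From the Compton formula Δλ = λ_C(1 - cos θ), we can solve for θ:

cos θ = 1 - Δλ/λ_C

Given:
- Δλ = 3.7365 pm
- λ_C = h/(m_e·c) ≈ 2.42631024 pm

cos θ = 1 - 3.7365/2.42631024
cos θ = 1 - 1.539993
cos θ = -0.539993

θ = arccos(-0.539993)
θ = 122.68°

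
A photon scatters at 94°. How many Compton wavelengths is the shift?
1.0698 λ_C

The Compton shift formula is:
Δλ = λ_C(1 - cos θ)

Dividing both sides by λ_C:
Δλ/λ_C = 1 - cos θ

For θ = 94°:
Δλ/λ_C = 1 - cos(94°)
Δλ/λ_C = 1 - -0.0698
Δλ/λ_C = 1.0698

This means the shift is 1.0698 × λ_C = 2.5956 pm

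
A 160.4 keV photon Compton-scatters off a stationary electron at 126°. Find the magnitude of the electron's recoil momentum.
1.2801e-22 kg·m/s

The electron is initially at rest, so by conservation of momentum:
p⃗_e = p⃗₀ − p⃗'  (incident photon momentum minus scattered photon momentum)

Photon momentum magnitudes (p = h/λ = E/c):
λ₀ = hc/E₀ = 7.7297 pm → p₀ = h/λ₀ = 8.5722e-23 kg·m/s
Δλ = λ_C(1 − cos 126°) = 3.8525 pm
λ' = 11.5821 pm → p' = h/λ' = 5.7209e-23 kg·m/s

The scattered photon makes angle θ = 126° with the incident direction, so by the law of cosines:
|p⃗_e|² = p₀² + p'² − 2p₀p'cos θ
|p⃗_e|² = (8.5722e-23)² + (5.7209e-23)² − 2·8.5722e-23·5.7209e-23·cos(126°)
|p⃗_e| = 1.2801e-22 kg·m/s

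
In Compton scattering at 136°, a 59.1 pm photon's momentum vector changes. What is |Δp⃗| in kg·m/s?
2.0107e-23 kg·m/s

Photon momentum magnitude is p = h/λ.

Initial momentum:
p₀ = h/λ = 6.6261e-34/5.9100e-11 = 1.1212e-23 kg·m/s

After scattering:
λ' = λ + Δλ = 59.1 + 4.1717 = 63.2717 pm
p' = h/λ' = 6.6261e-34/6.3272e-11 = 1.0472e-23 kg·m/s

Momentum is a vector; the scattered photon's direction makes angle θ = 136° with the incident direction. The magnitude of the vector change Δp⃗ = p⃗₀ − p⃗' is found from the law of cosines:
|Δp⃗|² = p₀² + p'² − 2p₀p'cos θ
|Δp⃗|² = (1.1212e-23)² + (1.0472e-23)² − 2·1.1212e-23·1.0472e-23·cos(136°)
|Δp⃗| = 2.0107e-23 kg·m/s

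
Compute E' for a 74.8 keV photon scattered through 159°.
58.2992 keV

First convert energy to wavelength:
λ = hc/E, with hc ≈ 1239.842 keV·pm (i.e. 1239.842 eV·nm)

For E = 74.8 keV = 74800 eV:
λ = 1239.842 keV·pm / 74.8 keV
λ = 16.5754 pm

Calculate the Compton shift:
Δλ = λ_C(1 - cos(159°)) = 2.4263 × 1.9336
Δλ = 4.6915 pm

Final wavelength:
λ' = 16.5754 + 4.6915 = 21.2669 pm

Final energy:
E' = hc/λ' = 1239.842 / 21.2669 = 58.2992 keV

(Intermediate values are shown rounded; full precision is carried through to the final answer.)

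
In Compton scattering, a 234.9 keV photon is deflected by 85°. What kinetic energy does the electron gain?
69.4336 keV

By energy conservation: K_e = E_initial - E_final

First find the scattered photon energy:
Initial wavelength: λ = hc/E = 5.2782 pm
Compton shift: Δλ = λ_C(1 - cos(85°)) = 2.2148 pm
Final wavelength: λ' = 5.2782 + 2.2148 = 7.4930 pm
Final photon energy: E' = hc/λ' = 165.4664 keV

Electron kinetic energy:
K_e = E - E' = 234.9000 - 165.4664 = 69.4336 keV

(Intermediate values are shown rounded; full precision is carried through to the final answer.)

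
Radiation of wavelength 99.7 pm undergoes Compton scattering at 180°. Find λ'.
104.5526 pm

Using the Compton formula: λ' = λ + λ_C(1 − cos θ)

For θ = 180°, cos θ = -1 (exact) = -1.0000, so:
1 − cos 180° = 1 − (-1) = 2.0000

Δλ = λ_C × 2.0000 = 2.4263 × 2.0000 = 4.8526 pm

λ' = 99.7 + 4.8526 = 104.5526 pm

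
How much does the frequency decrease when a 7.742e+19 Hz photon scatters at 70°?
2.260e+19 Hz (decrease)

Convert frequency to wavelength (c = 299792458 m/s):
λ₀ = c/f₀ = 299792458/7.742e+19 = 3.8722870e-12 m = 3.8723 pm

Calculate Compton shift:
Δλ = λ_C(1 - cos(70°)) = 1.5965 pm

Final wavelength:
λ' = λ₀ + Δλ = 3.8723 + 1.5965 = 5.4688 pm

Final frequency:
f' = c/λ' = 299792458/5.4687502e-12 = 5.4819190e+19 Hz

Frequency shift (decrease):
Δf = f₀ - f' = 7.742e+19 - 5.4819190e+19 = 2.260e+19 Hz

(Intermediate values are shown rounded; full precision is carried through to the final answer.)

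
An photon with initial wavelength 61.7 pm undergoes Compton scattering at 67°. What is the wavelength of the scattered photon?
63.1783 pm

Using the Compton scattering formula:
λ' = λ + Δλ = λ + λ_C(1 - cos θ)

Given:
- Initial wavelength λ = 61.7 pm
- Scattering angle θ = 67°
- Compton wavelength λ_C ≈ 2.4263 pm

Calculate the shift:
Δλ = 2.4263 × (1 - cos(67°))
Δλ = 2.4263 × 0.6093
Δλ = 1.4783 pm

Final wavelength:
λ' = 61.7 + 1.4783 = 63.1783 pm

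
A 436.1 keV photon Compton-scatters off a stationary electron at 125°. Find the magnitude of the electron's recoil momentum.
3.0135e-22 kg·m/s

The electron is initially at rest, so by conservation of momentum:
p⃗_e = p⃗₀ − p⃗'  (incident photon momentum minus scattered photon momentum)

Photon momentum magnitudes (p = h/λ = E/c):
λ₀ = hc/E₀ = 2.8430 pm → p₀ = h/λ₀ = 2.3306e-22 kg·m/s
Δλ = λ_C(1 − cos 125°) = 3.8180 pm
λ' = 6.6610 pm → p' = h/λ' = 9.9476e-23 kg·m/s

The scattered photon makes angle θ = 125° with the incident direction, so by the law of cosines:
|p⃗_e|² = p₀² + p'² − 2p₀p'cos θ
|p⃗_e|² = (2.3306e-22)² + (9.9476e-23)² − 2·2.3306e-22·9.9476e-23·cos(125°)
|p⃗_e| = 3.0135e-22 kg·m/s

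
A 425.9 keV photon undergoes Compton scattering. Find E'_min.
159.6967 keV (at θ = 180°)

The scattered photon has minimum energy when its wavelength is maximum, i.e., when the Compton shift Δλ = λ_C(1 − cos θ) is maximum. This occurs at θ = 180° (backscattering), giving Δλ_max = 2λ_C = 4.8526 pm.

Initial wavelength: λ₀ = hc/E₀ = 2.9111 pm
Maximum final wavelength: λ'_max = λ₀ + 2λ_C = 2.9111 + 4.8526 = 7.7637 pm
Minimum final energy: E'_min = hc/λ'_max = 159.6967 keV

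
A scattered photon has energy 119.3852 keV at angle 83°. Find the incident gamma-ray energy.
150.2000 keV

Convert final energy to wavelength (hc ≈ 1239.842 keV·pm):
λ' = hc/E' = 1239.842 / 119.3852 = 10.3852 pm

Calculate the Compton shift:
Δλ = λ_C(1 - cos(83°))
Δλ = 2.4263 × (1 - cos(83°))
Δλ = 2.1306 pm

Initial wavelength:
λ = λ' - Δλ = 10.3852 - 2.1306 = 8.2546 pm

Initial energy:
E = hc/λ = 1239.842 / 8.2546 = 150.2000 keV

(Intermediate values are shown rounded; full precision is carried through to the final answer.)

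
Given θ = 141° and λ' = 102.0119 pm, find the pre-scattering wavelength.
97.7000 pm

From λ' = λ + Δλ, we have λ = λ' - Δλ

First calculate the Compton shift:
Δλ = λ_C(1 - cos θ)
Δλ = 2.4263 × (1 - cos(141°))
Δλ = 2.4263 × 1.7771
Δλ = 4.3119 pm

Initial wavelength:
λ = λ' - Δλ
λ = 102.0119 - 4.3119
λ = 97.7000 pm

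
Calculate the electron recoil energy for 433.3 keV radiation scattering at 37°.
63.1942 keV

By energy conservation: K_e = E_initial - E_final

First find the scattered photon energy:
Initial wavelength: λ = hc/E = 2.8614 pm
Compton shift: Δλ = λ_C(1 - cos(37°)) = 0.4886 pm
Final wavelength: λ' = 2.8614 + 0.4886 = 3.3500 pm
Final photon energy: E' = hc/λ' = 370.1058 keV

Electron kinetic energy:
K_e = E - E' = 433.3000 - 370.1058 = 63.1942 keV

(Intermediate values are shown rounded; full precision is carried through to the final answer.)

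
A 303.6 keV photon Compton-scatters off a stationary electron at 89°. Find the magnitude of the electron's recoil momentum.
1.9037e-22 kg·m/s

The electron is initially at rest, so by conservation of momentum:
p⃗_e = p⃗₀ − p⃗'  (incident photon momentum minus scattered photon momentum)

Photon momentum magnitudes (p = h/λ = E/c):
λ₀ = hc/E₀ = 4.0838 pm → p₀ = h/λ₀ = 1.6225e-22 kg·m/s
Δλ = λ_C(1 − cos 89°) = 2.3840 pm
λ' = 6.4678 pm → p' = h/λ' = 1.0245e-22 kg·m/s

The scattered photon makes angle θ = 89° with the incident direction, so by the law of cosines:
|p⃗_e|² = p₀² + p'² − 2p₀p'cos θ
|p⃗_e|² = (1.6225e-22)² + (1.0245e-22)² − 2·1.6225e-22·1.0245e-22·cos(89°)
|p⃗_e| = 1.9037e-22 kg·m/s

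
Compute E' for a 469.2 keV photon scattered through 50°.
353.3151 keV

First convert energy to wavelength:
λ = hc/E, with hc ≈ 1239.842 keV·pm (i.e. 1239.842 eV·nm)

For E = 469.2 keV = 469200 eV:
λ = 1239.842 keV·pm / 469.2 keV
λ = 2.6425 pm

Calculate the Compton shift:
Δλ = λ_C(1 - cos(50°)) = 2.4263 × 0.3572
Δλ = 0.8667 pm

Final wavelength:
λ' = 2.6425 + 0.8667 = 3.5092 pm

Final energy:
E' = hc/λ' = 1239.842 / 3.5092 = 353.3151 keV

(Intermediate values are shown rounded; full precision is carried through to the final answer.)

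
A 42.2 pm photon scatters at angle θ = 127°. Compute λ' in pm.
46.0865 pm

Using the Compton scattering formula:
λ' = λ + Δλ = λ + λ_C(1 - cos θ)

Given:
- Initial wavelength λ = 42.2 pm
- Scattering angle θ = 127°
- Compton wavelength λ_C ≈ 2.4263 pm

Calculate the shift:
Δλ = 2.4263 × (1 - cos(127°))
Δλ = 2.4263 × 1.6018
Δλ = 3.8865 pm

Final wavelength:
λ' = 42.2 + 3.8865 = 46.0865 pm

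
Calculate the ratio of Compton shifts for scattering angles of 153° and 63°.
153° produces the larger shift by a factor of 3.463

Calculate both shifts using Δλ = λ_C(1 - cos θ):

For θ₁ = 63°:
Δλ₁ = 2.4263 × (1 - cos(63°))
Δλ₁ = 2.4263 × 0.5460
Δλ₁ = 1.3248 pm

For θ₂ = 153°:
Δλ₂ = 2.4263 × (1 - cos(153°))
Δλ₂ = 2.4263 × 1.8910
Δλ₂ = 4.5882 pm

The 153° angle produces the larger shift.
Ratio: 4.5882/1.3248 = 3.463

(Intermediate values are shown rounded; full precision is carried through to the final answer.)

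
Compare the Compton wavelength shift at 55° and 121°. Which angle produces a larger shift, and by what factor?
121° produces the larger shift by a factor of 3.553

Calculate both shifts using Δλ = λ_C(1 - cos θ):

For θ₁ = 55°:
Δλ₁ = 2.4263 × (1 - cos(55°))
Δλ₁ = 2.4263 × 0.4264
Δλ₁ = 1.0346 pm

For θ₂ = 121°:
Δλ₂ = 2.4263 × (1 - cos(121°))
Δλ₂ = 2.4263 × 1.5150
Δλ₂ = 3.6760 pm

The 121° angle produces the larger shift.
Ratio: 3.6760/1.0346 = 3.553

(Intermediate values are shown rounded; full precision is carried through to the final answer.)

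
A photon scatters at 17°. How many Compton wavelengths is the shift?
0.0437 λ_C

The Compton shift formula is:
Δλ = λ_C(1 - cos θ)

Dividing both sides by λ_C:
Δλ/λ_C = 1 - cos θ

For θ = 17°:
Δλ/λ_C = 1 - cos(17°)
Δλ/λ_C = 1 - 0.9563
Δλ/λ_C = 0.0437

This means the shift is 0.0437 × λ_C = 0.1060 pm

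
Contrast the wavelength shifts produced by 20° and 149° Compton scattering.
149° produces the larger shift by a factor of 30.795

Calculate both shifts using Δλ = λ_C(1 - cos θ):

For θ₁ = 20°:
Δλ₁ = 2.4263 × (1 - cos(20°))
Δλ₁ = 2.4263 × 0.0603
Δλ₁ = 0.1463 pm

For θ₂ = 149°:
Δλ₂ = 2.4263 × (1 - cos(149°))
Δλ₂ = 2.4263 × 1.8572
Δλ₂ = 4.5061 pm

The 149° angle produces the larger shift.
Ratio: 4.5061/0.1463 = 30.795

(Intermediate values are shown rounded; full precision is carried through to the final answer.)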